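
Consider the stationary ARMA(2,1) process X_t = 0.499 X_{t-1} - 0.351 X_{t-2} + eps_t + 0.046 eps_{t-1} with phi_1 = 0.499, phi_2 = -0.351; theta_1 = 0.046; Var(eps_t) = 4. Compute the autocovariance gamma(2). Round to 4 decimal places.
\gamma(2) = -0.8444

Multiply the model equation by X_{t-k} and take expectations. With theta_0 = psi_0 = 1 and psi_j the MA(infinity) weights, this gives
  gamma(k) - sum_i phi_i gamma(k-i) = c_k,
  c_k = sigma^2 * sum_{j=k..q} theta_j psi_{j-k}   (c_k = 0 for k > q),
using gamma(-m) = gamma(m).
psi-weights needed (psi_j = theta_j + sum_i phi_i psi_{j-i}):
  psi_1 = theta_1 + phi_1 = 0.046 + (0.499) = 0.545
Right-hand sides:
  c_0 = sigma^2 (1 + theta_1 psi_1) = 4 * (1 + (0.046)(0.545)) = 4 * 1.02507 = 4.10028
  c_1 = sigma^2 theta_1 = 4 * (0.046) = 0.184
  c_2 = 0
Equations for k = 0, 1, 2 (AR order 2, c_2 = 0):
  (E0) gamma(0) = phi_1 gamma(1) + phi_2 gamma(2) + c_0
  (E1) gamma(1) = phi_1 gamma(0) + phi_2 gamma(1) + c_1
  (E2) gamma(2) = phi_1 gamma(1) + phi_2 gamma(0)
From (E1): gamma(1) = A gamma(0) + B with
  A = phi_1 / (1 - phi_2) = 0.499 / 1.351 = 0.369356,   B = c_1 / (1 - phi_2) = 0.184 / 1.351 = 0.136195.
Insert (E2) into (E0): gamma(0) (1 - phi_2^2) = phi_1 (1 + phi_2) gamma(1) + c_0.
  phi_1 (1 + phi_2) = (0.499)(0.649) = 0.323851,   1 - phi_2^2 = 0.876799.
Replace gamma(1) by A gamma(0) + B and collect gamma(0):
  gamma(0) [0.876799 - (0.323851)(0.369356)] = (0.323851)(0.136195) + 4.10028
  gamma(0) * 0.757183 = 4.144387
  gamma(0) = 4.144387 / 0.757183 = 5.473431.
  gamma(1) = A gamma(0) + B = (0.369356)(5.473431) + (0.136195) = 2.15784.
  gamma(2) = phi_1 gamma(1) + phi_2 gamma(0) = (0.499)(2.15784) + (-0.351)(5.473431) = -0.844412.
Therefore gamma(2) = -0.8444 (to 4 decimal places).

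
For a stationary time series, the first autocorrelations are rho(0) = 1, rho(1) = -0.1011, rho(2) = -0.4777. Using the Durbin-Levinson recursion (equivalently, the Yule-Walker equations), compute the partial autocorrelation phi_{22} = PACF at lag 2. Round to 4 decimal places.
\phi_{22} = -0.4930

The PACF at lag k is phi_{kk}, the last component of the solution
to the Yule-Walker system G_k phi = r_k where
  (G_k)_{ij} = rho(|i - j|), (r_k)_i = rho(i), i,j = 1..k.
Equivalently, Durbin-Levinson gives phi_{kk} iteratively:
  phi_{11} = rho(1)
  phi_{kk} = [rho(k) - sum_{j=1..k-1} phi_{k-1,j} rho(k-j)]
            / [1 - sum_{j=1..k-1} phi_{k-1,j} rho(j)],
  phi_{k,j} = phi_{k-1,j} - phi_{kk} phi_{k-1,k-j},  j = 1..k-1.
Step k = 1:
  phi_11 = rho(1) = -0.1011.
Step k = 2:
  phi_22 = [rho(2) - phi_11 rho(1)] / [1 - phi_11 rho(1)] = [-0.4777 - (-0.1011)(-0.1011)] / [1 - (-0.1011)(-0.1011)]
         = -0.48792121 / 0.98977879 = -0.493.
Therefore phi_{22} = -0.4930.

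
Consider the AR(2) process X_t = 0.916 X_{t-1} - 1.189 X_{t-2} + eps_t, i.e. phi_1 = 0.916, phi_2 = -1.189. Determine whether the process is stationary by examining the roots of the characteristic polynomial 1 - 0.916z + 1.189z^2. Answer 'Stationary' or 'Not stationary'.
\text{Not stationary}

The AR(p) characteristic polynomial is P(z) = 1 - 0.916z + 1.189z^2.
Stationarity requires all roots to lie outside the unit circle, i.e. |z| > 1 for every root.
Set 1 + (-0.916) z + (1.189) z^2 = 0, i.e. a z^2 + b z + c = 0 with a = 1.189, b = -0.916, c = 1.
Discriminant D = b^2 - 4ac = (-0.916)^2 - 4*(1.189)*1 = 0.839056 - (4.756) = -3.916944.
D < 0, so the roots are the complex-conjugate pair z = (-b +/- i sqrt(-D)) / (2a) = 0.3852 +/- 0.8323i.
For a conjugate pair |z|^2 = z * conj(z) = (product of roots) = c/a = 1/(1.189) = 0.841043, so |z| = sqrt(0.841043) = 0.9171 for both roots.
Moduli of all roots: 0.9171, 0.9171.
All moduli strictly greater than 1? No.
Verdict: Not stationary.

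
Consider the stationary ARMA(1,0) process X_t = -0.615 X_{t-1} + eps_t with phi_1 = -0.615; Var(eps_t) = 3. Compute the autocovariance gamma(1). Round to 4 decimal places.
\gamma(1) = -2.9673

Multiply the model equation by X_{t-k} and take expectations. With theta_0 = psi_0 = 1 and psi_j the MA(infinity) weights, this gives
  gamma(k) - sum_i phi_i gamma(k-i) = c_k,
  c_k = sigma^2 * sum_{j=k..q} theta_j psi_{j-k}   (c_k = 0 for k > q),
using gamma(-m) = gamma(m).
Pure AR (q = 0): c_0 = sigma^2 = 3, c_k = 0 for k >= 1.
Equations for k = 0 and k = 1 (AR order 1):
  gamma(0) = phi_1 gamma(1) + c_0
  gamma(1) = phi_1 gamma(0) + c_1
Substituting the second into the first: gamma(0) (1 - phi_1^2) = c_0 + phi_1 c_1, so
  gamma(0) = c_0 / (1 - phi_1^2) = 3 / (1 - (-0.615)^2) = 3 / 0.621775 = 4.824896.
  gamma(1) = phi_1 gamma(0) = (-0.615)(4.824896) = -2.967311.
Therefore gamma(1) = -2.9673 (to 4 decimal places).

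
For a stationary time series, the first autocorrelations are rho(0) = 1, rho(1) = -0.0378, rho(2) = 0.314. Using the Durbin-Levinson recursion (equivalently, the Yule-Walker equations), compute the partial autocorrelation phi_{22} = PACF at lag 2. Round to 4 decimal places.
\phi_{22} = 0.3130

The PACF at lag k is phi_{kk}, the last component of the solution
to the Yule-Walker system G_k phi = r_k where
  (G_k)_{ij} = rho(|i - j|), (r_k)_i = rho(i), i,j = 1..k.
Equivalently, Durbin-Levinson gives phi_{kk} iteratively:
  phi_{11} = rho(1)
  phi_{kk} = [rho(k) - sum_{j=1..k-1} phi_{k-1,j} rho(k-j)]
            / [1 - sum_{j=1..k-1} phi_{k-1,j} rho(j)],
  phi_{k,j} = phi_{k-1,j} - phi_{kk} phi_{k-1,k-j},  j = 1..k-1.
Step k = 1:
  phi_11 = rho(1) = -0.0378.
Step k = 2:
  phi_22 = [rho(2) - phi_11 rho(1)] / [1 - phi_11 rho(1)] = [0.314 - (-0.0378)(-0.0378)] / [1 - (-0.0378)(-0.0378)]
         = 0.31257116 / 0.99857116 = 0.313.
Therefore phi_{22} = 0.3130.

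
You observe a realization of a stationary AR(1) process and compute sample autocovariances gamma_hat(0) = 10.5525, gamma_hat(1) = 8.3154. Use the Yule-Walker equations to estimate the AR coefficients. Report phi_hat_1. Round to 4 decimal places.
\hat\phi_{1} = 0.7880

The Yule-Walker equations for an AR(p) process read, in matrix form,
  Gamma_p phi = r_p,   with   (Gamma_p)_{ij} = gamma(|i - j|),
                       (r_p)_i = gamma(i),   i,j = 1..p.
Substitute the sample gammas (Toeplitz matrix and right-hand side of size 1):
  Gamma_p = [[10.5525]]
  r_p     = [8.3154]
With p = 1 this is the single equation gamma(0) phi_1 = gamma(1):
  phi_hat_1 = gamma(1) / gamma(0) = 8.3154 / 10.5525 = 0.7880.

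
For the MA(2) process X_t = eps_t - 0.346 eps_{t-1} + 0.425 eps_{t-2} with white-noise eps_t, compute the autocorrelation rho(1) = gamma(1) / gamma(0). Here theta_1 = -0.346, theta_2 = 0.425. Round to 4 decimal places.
\rho(1) = -0.3792

For an MA(q) process with theta_0 = 1, the autocovariance is
  gamma(k) = sigma^2 * sum_{i=0..q-k} theta_i * theta_{i+k},
and rho(k) = gamma(k) / gamma(0). Sigma^2 cancels.
  numerator   = (1)*(-0.346) + (-0.346)*(0.425) = -0.49305.
  denominator = (1)^2 + (-0.346)^2 + (0.425)^2 = 1.300341.
  rho(1) = -0.49305 / 1.300341 = -0.3792.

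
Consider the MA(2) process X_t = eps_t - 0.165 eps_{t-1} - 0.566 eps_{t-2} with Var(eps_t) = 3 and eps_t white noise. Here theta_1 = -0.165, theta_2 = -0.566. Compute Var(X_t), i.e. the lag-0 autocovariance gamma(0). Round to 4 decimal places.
\gamma(0) = 4.0427

For an MA(q) process X_t = eps_t + sum_i theta_i eps_{t-i} with
Var(eps_t) = sigma^2, the variance is
  gamma(0) = sigma^2 * (1 + sum_i theta_i^2).
  sum_i theta_i^2 = (-0.165)^2 + (-0.566)^2 = 0.027225 + 0.320356 = 0.347581.
  gamma(0) = 3 * (1 + 0.347581) = 3 * 1.347581 = 4.042743, which rounds to 4.0427.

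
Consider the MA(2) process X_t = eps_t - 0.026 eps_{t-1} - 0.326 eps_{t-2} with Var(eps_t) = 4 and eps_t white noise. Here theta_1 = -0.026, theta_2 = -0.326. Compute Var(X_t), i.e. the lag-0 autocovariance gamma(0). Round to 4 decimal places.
\gamma(0) = 4.4278

For an MA(q) process X_t = eps_t + sum_i theta_i eps_{t-i} with
Var(eps_t) = sigma^2, the variance is
  gamma(0) = sigma^2 * (1 + sum_i theta_i^2).
  sum_i theta_i^2 = (-0.026)^2 + (-0.326)^2 = 0.000676 + 0.106276 = 0.106952.
  gamma(0) = 4 * (1 + 0.106952) = 4 * 1.106952 = 4.427808, which rounds to 4.4278.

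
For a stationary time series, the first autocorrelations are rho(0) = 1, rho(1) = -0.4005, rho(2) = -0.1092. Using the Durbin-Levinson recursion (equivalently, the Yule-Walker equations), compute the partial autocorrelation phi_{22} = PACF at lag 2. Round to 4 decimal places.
\phi_{22} = -0.3211

The PACF at lag k is phi_{kk}, the last component of the solution
to the Yule-Walker system G_k phi = r_k where
  (G_k)_{ij} = rho(|i - j|), (r_k)_i = rho(i), i,j = 1..k.
Equivalently, Durbin-Levinson gives phi_{kk} iteratively:
  phi_{11} = rho(1)
  phi_{kk} = [rho(k) - sum_{j=1..k-1} phi_{k-1,j} rho(k-j)]
            / [1 - sum_{j=1..k-1} phi_{k-1,j} rho(j)],
  phi_{k,j} = phi_{k-1,j} - phi_{kk} phi_{k-1,k-j},  j = 1..k-1.
Step k = 1:
  phi_11 = rho(1) = -0.4005.
Step k = 2:
  phi_22 = [rho(2) - phi_11 rho(1)] / [1 - phi_11 rho(1)] = [-0.1092 - (-0.4005)(-0.4005)] / [1 - (-0.4005)(-0.4005)]
         = -0.26960025 / 0.83959975 = -0.3211.
Therefore phi_{22} = -0.3211.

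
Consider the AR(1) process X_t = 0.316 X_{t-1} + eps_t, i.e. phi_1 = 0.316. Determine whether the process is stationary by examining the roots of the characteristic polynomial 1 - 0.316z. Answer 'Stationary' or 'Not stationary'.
\text{Stationary}

The AR(p) characteristic polynomial is P(z) = 1 - 0.316z.
Stationarity requires all roots to lie outside the unit circle, i.e. |z| > 1 for every root.
This is linear in z: 1 + (-0.316) z = 0  =>  z = -1/(-0.316) = 3.164557,  |z| = 3.164557.
Moduli of all roots: 3.1646.
All moduli strictly greater than 1? Yes.
Verdict: Stationary.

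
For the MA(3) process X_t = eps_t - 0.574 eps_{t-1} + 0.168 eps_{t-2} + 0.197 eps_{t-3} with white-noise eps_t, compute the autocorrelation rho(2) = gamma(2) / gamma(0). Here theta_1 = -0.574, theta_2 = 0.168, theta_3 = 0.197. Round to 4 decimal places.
\rho(2) = 0.0393

For an MA(q) process with theta_0 = 1, the autocovariance is
  gamma(k) = sigma^2 * sum_{i=0..q-k} theta_i * theta_{i+k},
and rho(k) = gamma(k) / gamma(0). Sigma^2 cancels.
  numerator   = (1)*(0.168) + (-0.574)*(0.197) = 0.054922.
  denominator = (1)^2 + (-0.574)^2 + (0.168)^2 + (0.197)^2 = 1.396509.
  rho(2) = 0.054922 / 1.396509 = 0.0393.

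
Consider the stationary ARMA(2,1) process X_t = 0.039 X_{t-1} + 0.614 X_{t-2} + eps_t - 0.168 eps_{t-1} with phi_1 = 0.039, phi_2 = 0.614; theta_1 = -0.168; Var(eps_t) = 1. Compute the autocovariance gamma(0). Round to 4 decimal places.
\gamma(0) = 1.6124

Multiply the model equation by X_{t-k} and take expectations. With theta_0 = psi_0 = 1 and psi_j the MA(infinity) weights, this gives
  gamma(k) - sum_i phi_i gamma(k-i) = c_k,
  c_k = sigma^2 * sum_{j=k..q} theta_j psi_{j-k}   (c_k = 0 for k > q),
using gamma(-m) = gamma(m).
psi-weights needed (psi_j = theta_j + sum_i phi_i psi_{j-i}):
  psi_1 = theta_1 + phi_1 = -0.168 + (0.039) = -0.129
Right-hand sides:
  c_0 = sigma^2 (1 + theta_1 psi_1) = 1 * (1 + (-0.168)(-0.129)) = 1 * 1.021672 = 1.021672
  c_1 = sigma^2 theta_1 = 1 * (-0.168) = -0.168
  c_2 = 0
Equations for k = 0, 1, 2 (AR order 2, c_2 = 0):
  (E0) gamma(0) = phi_1 gamma(1) + phi_2 gamma(2) + c_0
  (E1) gamma(1) = phi_1 gamma(0) + phi_2 gamma(1) + c_1
  (E2) gamma(2) = phi_1 gamma(1) + phi_2 gamma(0)
From (E1): gamma(1) = A gamma(0) + B with
  A = phi_1 / (1 - phi_2) = 0.039 / 0.386 = 0.101036,   B = c_1 / (1 - phi_2) = -0.168 / 0.386 = -0.435233.
Insert (E2) into (E0): gamma(0) (1 - phi_2^2) = phi_1 (1 + phi_2) gamma(1) + c_0.
  phi_1 (1 + phi_2) = (0.039)(1.614) = 0.062946,   1 - phi_2^2 = 0.623004.
Replace gamma(1) by A gamma(0) + B and collect gamma(0):
  gamma(0) [0.623004 - (0.062946)(0.101036)] = (0.062946)(-0.435233) + 1.021672
  gamma(0) * 0.616644 = 0.994276
  gamma(0) = 0.994276 / 0.616644 = 1.612398.
Therefore gamma(0) = 1.6124 (to 4 decimal places).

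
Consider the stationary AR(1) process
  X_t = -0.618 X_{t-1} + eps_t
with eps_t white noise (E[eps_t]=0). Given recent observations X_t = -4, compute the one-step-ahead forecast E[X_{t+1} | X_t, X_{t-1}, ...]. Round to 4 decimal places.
E[X_{t+1} \mid \mathcal F_t] = 2.4720

For an AR(p) model X_t = c + sum_i phi_i X_{t-i} + eps_t, the
one-step-ahead conditional mean is
  E[X_{t+1} | X_t, ...] = c + sum_i phi_i X_{t+1-i}.
Substitute known values:
  E[X_{t+1} | ...] = (-0.618) * (-4)
                   = 2.4720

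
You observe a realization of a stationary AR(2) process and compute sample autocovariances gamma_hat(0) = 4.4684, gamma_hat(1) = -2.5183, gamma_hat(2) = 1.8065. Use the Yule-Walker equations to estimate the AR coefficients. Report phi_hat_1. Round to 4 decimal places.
\hat\phi_{1} = -0.4920

The Yule-Walker equations for an AR(p) process read, in matrix form,
  Gamma_p phi = r_p,   with   (Gamma_p)_{ij} = gamma(|i - j|),
                       (r_p)_i = gamma(i),   i,j = 1..p.
Substitute the sample gammas (Toeplitz matrix and right-hand side of size 2):
  Gamma_p = [[4.4684, -2.5183], [-2.5183, 4.4684]]
  r_p     = [-2.5183, 1.8065]
Written out:
  4.4684 phi_1 - 2.5183 phi_2 = -2.5183
  -2.5183 phi_1 + 4.4684 phi_2 = 1.8065
Solve by Cramer's rule:
  det = gamma(0)^2 - gamma(1)^2 = (4.4684)^2 - (-2.5183)^2 = 19.96659856 - 6.34183489 = 13.62476367
  phi_hat_1 = [gamma(1) gamma(0) - gamma(1) gamma(2)] / det = [(-2.5183)(4.4684) - (-2.5183)(1.8065)] / 13.62476367 = -6.70346277 / 13.62476367 = -0.492
  phi_hat_2 = [gamma(0) gamma(2) - gamma(1)^2] / det = [(4.4684)(1.8065) - (-2.5183)^2] / 13.62476367 = 1.73032971 / 13.62476367 = 0.127
So phi_hat = [-0.4920, 0.1270].
Therefore phi_hat_1 = -0.4920.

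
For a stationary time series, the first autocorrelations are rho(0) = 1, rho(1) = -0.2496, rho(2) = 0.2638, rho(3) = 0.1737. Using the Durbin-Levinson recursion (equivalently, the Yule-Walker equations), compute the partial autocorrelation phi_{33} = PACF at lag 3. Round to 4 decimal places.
\phi_{33} = 0.3120

The PACF at lag k is phi_{kk}, the last component of the solution
to the Yule-Walker system G_k phi = r_k where
  (G_k)_{ij} = rho(|i - j|), (r_k)_i = rho(i), i,j = 1..k.
Equivalently, Durbin-Levinson gives phi_{kk} iteratively:
  phi_{11} = rho(1)
  phi_{kk} = [rho(k) - sum_{j=1..k-1} phi_{k-1,j} rho(k-j)]
            / [1 - sum_{j=1..k-1} phi_{k-1,j} rho(j)],
  phi_{k,j} = phi_{k-1,j} - phi_{kk} phi_{k-1,k-j},  j = 1..k-1.
Step k = 1:
  phi_11 = rho(1) = -0.2496.
Step k = 2:
  phi_22 = [rho(2) - phi_11 rho(1)] / [1 - phi_11 rho(1)] = [0.2638 - (-0.2496)(-0.2496)] / [1 - (-0.2496)(-0.2496)]
         = 0.20149984 / 0.93769984 = 0.214887.
  Update: phi_21 = phi_11 - phi_22 phi_11 = -0.2496 - (0.214887)(-0.2496) = -0.195964.
Step k = 3:
  phi_33 = [rho(3) - phi_21 rho(2) - phi_22 rho(1)] / [1 - phi_21 rho(1) - phi_22 rho(2)]
    numerator   = 0.1737 - (-0.195964)(0.2638) - (0.214887)(-0.2496) = 0.27903122
    denominator = 1 - (-0.195964)(-0.2496) - (0.214887)(0.2638) = 0.89440007
  phi_33 = 0.27903122 / 0.89440007 = 0.312.
Therefore phi_{33} = 0.3120.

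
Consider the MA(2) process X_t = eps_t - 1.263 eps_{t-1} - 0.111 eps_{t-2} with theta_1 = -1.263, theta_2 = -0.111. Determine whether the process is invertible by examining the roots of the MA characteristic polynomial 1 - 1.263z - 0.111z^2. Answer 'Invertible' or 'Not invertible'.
\text{Not invertible}

The MA(q) characteristic polynomial is P(z) = 1 - 1.263z - 0.111z^2.
Invertibility requires all roots to lie outside the unit circle, i.e. |z| > 1 for every root.
Set 1 + (-1.263) z + (-0.111) z^2 = 0, i.e. a z^2 + b z + c = 0 with a = -0.111, b = -1.263, c = 1.
Discriminant D = b^2 - 4ac = (-1.263)^2 - 4*(-0.111)*1 = 1.595169 - (-0.444) = 2.039169.
D >= 0, so the roots are real: z = (-b +/- sqrt(D)) / (2a) = (1.263 +/- 1.427995) / (-0.222).
  z_1 = (1.263 + 1.427995) / (-0.222) = -12.1216,   |z_1| = 12.1216.
  z_2 = (1.263 - 1.427995) / (-0.222) = 0.7432,   |z_2| = 0.7432.
Moduli of all roots: 12.1216, 0.7432.
All moduli strictly greater than 1? No.
Verdict: Not invertible.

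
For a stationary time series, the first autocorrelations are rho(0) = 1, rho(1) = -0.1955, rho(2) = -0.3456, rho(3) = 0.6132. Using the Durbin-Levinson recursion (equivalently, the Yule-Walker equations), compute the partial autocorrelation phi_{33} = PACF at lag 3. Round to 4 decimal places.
\phi_{33} = 0.5450

The PACF at lag k is phi_{kk}, the last component of the solution
to the Yule-Walker system G_k phi = r_k where
  (G_k)_{ij} = rho(|i - j|), (r_k)_i = rho(i), i,j = 1..k.
Equivalently, Durbin-Levinson gives phi_{kk} iteratively:
  phi_{11} = rho(1)
  phi_{kk} = [rho(k) - sum_{j=1..k-1} phi_{k-1,j} rho(k-j)]
            / [1 - sum_{j=1..k-1} phi_{k-1,j} rho(j)],
  phi_{k,j} = phi_{k-1,j} - phi_{kk} phi_{k-1,k-j},  j = 1..k-1.
Step k = 1:
  phi_11 = rho(1) = -0.1955.
Step k = 2:
  phi_22 = [rho(2) - phi_11 rho(1)] / [1 - phi_11 rho(1)] = [-0.3456 - (-0.1955)(-0.1955)] / [1 - (-0.1955)(-0.1955)]
         = -0.38382025 / 0.96177975 = -0.399073.
  Update: phi_21 = phi_11 - phi_22 phi_11 = -0.1955 - (-0.399073)(-0.1955) = -0.273519.
Step k = 3:
  phi_33 = [rho(3) - phi_21 rho(2) - phi_22 rho(1)] / [1 - phi_21 rho(1) - phi_22 rho(2)]
    numerator   = 0.6132 - (-0.273519)(-0.3456) - (-0.399073)(-0.1955) = 0.44065316
    denominator = 1 - (-0.273519)(-0.1955) - (-0.399073)(-0.3456) = 0.80860748
  phi_33 = 0.44065316 / 0.80860748 = 0.545.
Therefore phi_{33} = 0.5450.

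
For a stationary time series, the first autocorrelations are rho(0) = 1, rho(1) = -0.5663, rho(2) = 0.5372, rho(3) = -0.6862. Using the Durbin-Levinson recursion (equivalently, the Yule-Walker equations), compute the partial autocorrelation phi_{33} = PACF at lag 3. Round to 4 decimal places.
\phi_{33} = -0.4890

The PACF at lag k is phi_{kk}, the last component of the solution
to the Yule-Walker system G_k phi = r_k where
  (G_k)_{ij} = rho(|i - j|), (r_k)_i = rho(i), i,j = 1..k.
Equivalently, Durbin-Levinson gives phi_{kk} iteratively:
  phi_{11} = rho(1)
  phi_{kk} = [rho(k) - sum_{j=1..k-1} phi_{k-1,j} rho(k-j)]
            / [1 - sum_{j=1..k-1} phi_{k-1,j} rho(j)],
  phi_{k,j} = phi_{k-1,j} - phi_{kk} phi_{k-1,k-j},  j = 1..k-1.
Step k = 1:
  phi_11 = rho(1) = -0.5663.
Step k = 2:
  phi_22 = [rho(2) - phi_11 rho(1)] / [1 - phi_11 rho(1)] = [0.5372 - (-0.5663)(-0.5663)] / [1 - (-0.5663)(-0.5663)]
         = 0.21650431 / 0.67930431 = 0.318715.
  Update: phi_21 = phi_11 - phi_22 phi_11 = -0.5663 - (0.318715)(-0.5663) = -0.385812.
Step k = 3:
  phi_33 = [rho(3) - phi_21 rho(2) - phi_22 rho(1)] / [1 - phi_21 rho(1) - phi_22 rho(2)]
    numerator   = -0.6862 - (-0.385812)(0.5372) - (0.318715)(-0.5663) = -0.29845372
    denominator = 1 - (-0.385812)(-0.5663) - (0.318715)(0.5372) = 0.61030119
  phi_33 = -0.29845372 / 0.61030119 = -0.489.
Therefore phi_{33} = -0.4890.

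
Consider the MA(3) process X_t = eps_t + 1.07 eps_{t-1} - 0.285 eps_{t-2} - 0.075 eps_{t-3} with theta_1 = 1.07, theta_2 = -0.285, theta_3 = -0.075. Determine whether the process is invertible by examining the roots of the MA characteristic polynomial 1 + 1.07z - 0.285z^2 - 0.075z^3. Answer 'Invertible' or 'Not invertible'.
\text{Not invertible}

The MA(q) characteristic polynomial is P(z) = 1 + 1.07z - 0.285z^2 - 0.075z^3.
Invertibility requires all roots to lie outside the unit circle, i.e. |z| > 1 for every root.
Degree 3: look for a simple real root z0 first, then factor out (1 - z/z0) and solve the remaining quadratic.
Testing z0 = -0.8: P(-0.8) = 1 + (1.07)(-0.8) + (-0.285)(-0.8)^2 + (-0.075)(-0.8)^3
  = 1 + (-0.856) + (-0.1824) + (0.0384) = 0.  So z_0 = -0.8 is a root, |z_0| = 0.8.
Divide out the factor (1 + 1.25 z) = (1 - z/z0) (since 1/z0 = -1.25):
  P(z) = (1 + 1.25 z)(1 + (-0.18) z + (-0.06) z^2)
  [check: z-coef -0.18 - (-1.25) = 1.07; z^2-coef -0.06 - (-1.25)(-0.18) = -0.285; z^3-coef -(-1.25)(-0.06) = -0.075.]
Remaining roots from the quadratic factor 1 + (-0.18) z + (-0.06) z^2:
  Set 1 + (-0.18) z + (-0.06) z^2 = 0, i.e. a z^2 + b z + c = 0 with a = -0.06, b = -0.18, c = 1.
  Discriminant D = b^2 - 4ac = (-0.18)^2 - 4*(-0.06)*1 = 0.0324 - (-0.24) = 0.2724.
  D >= 0, so the roots are real: z = (-b +/- sqrt(D)) / (2a) = (0.18 +/- 0.52192) / (-0.12).
    z_1 = (0.18 + 0.52192) / (-0.12) = -5.8493,   |z_1| = 5.8493.
    z_2 = (0.18 - 0.52192) / (-0.12) = 2.8493,   |z_2| = 2.8493.
Moduli of all roots: 0.8000, 5.8493, 2.8493.
All moduli strictly greater than 1? No.
Verdict: Not invertible.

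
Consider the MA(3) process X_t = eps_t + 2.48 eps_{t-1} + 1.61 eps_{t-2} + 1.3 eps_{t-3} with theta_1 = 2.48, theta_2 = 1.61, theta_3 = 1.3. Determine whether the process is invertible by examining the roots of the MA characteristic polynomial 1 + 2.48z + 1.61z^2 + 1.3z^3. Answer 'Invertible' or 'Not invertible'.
\text{Not invertible}

The MA(q) characteristic polynomial is P(z) = 1 + 2.48z + 1.61z^2 + 1.3z^3.
Invertibility requires all roots to lie outside the unit circle, i.e. |z| > 1 for every root.
Degree 3: look for a simple real root z0 first, then factor out (1 - z/z0) and solve the remaining quadratic.
Testing z0 = -0.5: P(-0.5) = 1 + (2.48)(-0.5) + (1.61)(-0.5)^2 + (1.3)(-0.5)^3
  = 1 + (-1.24) + (0.4025) + (-0.1625) = 0.  So z_0 = -0.5 is a root, |z_0| = 0.5.
Divide out the factor (1 + 2 z) = (1 - z/z0) (since 1/z0 = -2):
  P(z) = (1 + 2 z)(1 + (0.48) z + (0.65) z^2)
  [check: z-coef 0.48 - (-2) = 2.48; z^2-coef 0.65 - (-2)(0.48) = 1.61; z^3-coef -(-2)(0.65) = 1.3.]
Remaining roots from the quadratic factor 1 + (0.48) z + (0.65) z^2:
  Set 1 + (0.48) z + (0.65) z^2 = 0, i.e. a z^2 + b z + c = 0 with a = 0.65, b = 0.48, c = 1.
  Discriminant D = b^2 - 4ac = (0.48)^2 - 4*(0.65)*1 = 0.2304 - (2.6) = -2.3696.
  D < 0, so the roots are the complex-conjugate pair z = (-b +/- i sqrt(-D)) / (2a) = -0.3692 +/- 1.1841i.
  For a conjugate pair |z|^2 = z * conj(z) = (product of roots) = c/a = 1/(0.65) = 1.538462, so |z| = sqrt(1.538462) = 1.2403 for both roots.
Moduli of all roots: 0.5000, 1.2403, 1.2403.
All moduli strictly greater than 1? No.
Verdict: Not invertible.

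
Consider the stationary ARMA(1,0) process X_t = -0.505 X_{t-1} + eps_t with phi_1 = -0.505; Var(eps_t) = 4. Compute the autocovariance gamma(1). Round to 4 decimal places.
\gamma(1) = -2.7115

Multiply the model equation by X_{t-k} and take expectations. With theta_0 = psi_0 = 1 and psi_j the MA(infinity) weights, this gives
  gamma(k) - sum_i phi_i gamma(k-i) = c_k,
  c_k = sigma^2 * sum_{j=k..q} theta_j psi_{j-k}   (c_k = 0 for k > q),
using gamma(-m) = gamma(m).
Pure AR (q = 0): c_0 = sigma^2 = 4, c_k = 0 for k >= 1.
Equations for k = 0 and k = 1 (AR order 1):
  gamma(0) = phi_1 gamma(1) + c_0
  gamma(1) = phi_1 gamma(0) + c_1
Substituting the second into the first: gamma(0) (1 - phi_1^2) = c_0 + phi_1 c_1, so
  gamma(0) = c_0 / (1 - phi_1^2) = 4 / (1 - (-0.505)^2) = 4 / 0.744975 = 5.369308.
  gamma(1) = phi_1 gamma(0) = (-0.505)(5.369308) = -2.7115.
Therefore gamma(1) = -2.7115 (to 4 decimal places).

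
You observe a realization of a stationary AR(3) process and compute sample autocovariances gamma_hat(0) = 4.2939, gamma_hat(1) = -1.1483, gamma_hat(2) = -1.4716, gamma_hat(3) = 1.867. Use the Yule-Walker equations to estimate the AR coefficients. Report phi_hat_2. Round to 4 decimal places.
\hat\phi_{2} = -0.3510

The Yule-Walker equations for an AR(p) process read, in matrix form,
  Gamma_p phi = r_p,   with   (Gamma_p)_{ij} = gamma(|i - j|),
                       (r_p)_i = gamma(i),   i,j = 1..p.
Substitute the sample gammas (Toeplitz matrix and right-hand side of size 3):
  Gamma_p = [[4.2939, -1.1483, -1.4716], [-1.1483, 4.2939, -1.1483], [-1.4716, -1.1483, 4.2939]]
  r_p     = [-1.1483, -1.4716, 1.867]
Written out (R1..R3):
  (R1) 4.2939 phi_1 - 1.1483 phi_2 - 1.4716 phi_3 = -1.1483
  (R2) -1.1483 phi_1 + 4.2939 phi_2 - 1.1483 phi_3 = -1.4716
  (R3) -1.4716 phi_1 - 1.1483 phi_2 + 4.2939 phi_3 = 1.867
Gaussian elimination:
  R2 <- R2 - (-1.1483/4.2939) R1 = R2 - (-0.267426) R1:  3.986815 phi_2 - 1.541844 phi_3 = -1.778685
  R3 <- R3 - (-1.4716/4.2939) R1 = R3 - (-0.342719) R1:  -1.541844 phi_2 + 3.789555 phi_3 = 1.473456
  R3 <- R3 - (-1.541844/3.986815) R2 = R3 - (-0.386736) R2:  3.193269 phi_3 = 0.785575
Back-substitution:
  phi_hat_3 = 0.785575 / 3.193269 = 0.24601
  phi_hat_2 = (-1.778685 - (-1.541844)(0.24601)) / 3.986815 = -0.351001
  phi_hat_1 = (-1.1483 - (-1.1483)(-0.351001) - (-1.4716)(0.24601)) / 4.2939 = -0.276981
So phi_hat = [-0.2770, -0.3510, 0.2460].
Therefore phi_hat_2 = -0.3510.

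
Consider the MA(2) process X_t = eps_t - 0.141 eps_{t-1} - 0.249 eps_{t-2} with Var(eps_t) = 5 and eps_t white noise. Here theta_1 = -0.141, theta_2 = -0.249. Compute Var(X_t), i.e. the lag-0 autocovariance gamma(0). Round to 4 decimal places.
\gamma(0) = 5.4094

For an MA(q) process X_t = eps_t + sum_i theta_i eps_{t-i} with
Var(eps_t) = sigma^2, the variance is
  gamma(0) = sigma^2 * (1 + sum_i theta_i^2).
  sum_i theta_i^2 = (-0.141)^2 + (-0.249)^2 = 0.019881 + 0.062001 = 0.081882.
  gamma(0) = 5 * (1 + 0.081882) = 5 * 1.081882 = 5.40941, which rounds to 5.4094.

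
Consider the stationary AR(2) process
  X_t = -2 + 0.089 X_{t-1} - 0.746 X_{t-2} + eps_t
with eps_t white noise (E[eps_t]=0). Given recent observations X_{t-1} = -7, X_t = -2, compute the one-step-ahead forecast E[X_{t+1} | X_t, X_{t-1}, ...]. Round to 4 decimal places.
E[X_{t+1} \mid \mathcal F_t] = 3.0440

For an AR(p) model X_t = c + sum_i phi_i X_{t-i} + eps_t, the
one-step-ahead conditional mean is
  E[X_{t+1} | X_t, ...] = c + sum_i phi_i X_{t+1-i}.
Substitute known values:
  E[X_{t+1} | ...] = -2 + (0.089) * (-2) + (-0.746) * (-7)
                   = 3.0440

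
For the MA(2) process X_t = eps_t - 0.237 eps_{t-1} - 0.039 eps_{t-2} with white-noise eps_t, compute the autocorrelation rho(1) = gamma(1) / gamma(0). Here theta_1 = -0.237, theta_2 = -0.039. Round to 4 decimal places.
\rho(1) = -0.2153

For an MA(q) process with theta_0 = 1, the autocovariance is
  gamma(k) = sigma^2 * sum_{i=0..q-k} theta_i * theta_{i+k},
and rho(k) = gamma(k) / gamma(0). Sigma^2 cancels.
  numerator   = (1)*(-0.237) + (-0.237)*(-0.039) = -0.227757.
  denominator = (1)^2 + (-0.237)^2 + (-0.039)^2 = 1.05769.
  rho(1) = -0.227757 / 1.05769 = -0.2153.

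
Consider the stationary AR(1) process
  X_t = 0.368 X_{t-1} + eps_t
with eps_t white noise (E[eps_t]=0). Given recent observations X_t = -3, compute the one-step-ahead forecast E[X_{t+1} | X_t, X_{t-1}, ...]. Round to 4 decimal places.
E[X_{t+1} \mid \mathcal F_t] = -1.1040

For an AR(p) model X_t = c + sum_i phi_i X_{t-i} + eps_t, the
one-step-ahead conditional mean is
  E[X_{t+1} | X_t, ...] = c + sum_i phi_i X_{t+1-i}.
Substitute known values:
  E[X_{t+1} | ...] = (0.368) * (-3)
                   = -1.1040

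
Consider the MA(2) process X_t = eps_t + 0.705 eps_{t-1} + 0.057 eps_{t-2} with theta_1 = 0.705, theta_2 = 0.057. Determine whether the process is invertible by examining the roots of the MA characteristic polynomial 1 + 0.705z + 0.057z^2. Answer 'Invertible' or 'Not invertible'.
\text{Invertible}

The MA(q) characteristic polynomial is P(z) = 1 + 0.705z + 0.057z^2.
Invertibility requires all roots to lie outside the unit circle, i.e. |z| > 1 for every root.
Set 1 + (0.705) z + (0.057) z^2 = 0, i.e. a z^2 + b z + c = 0 with a = 0.057, b = 0.705, c = 1.
Discriminant D = b^2 - 4ac = (0.705)^2 - 4*(0.057)*1 = 0.497025 - (0.228) = 0.269025.
D >= 0, so the roots are real: z = (-b +/- sqrt(D)) / (2a) = (-0.705 +/- 0.518676) / (0.114).
  z_1 = (-0.705 + 0.518676) / (0.114) = -1.6344,   |z_1| = 1.6344.
  z_2 = (-0.705 - 0.518676) / (0.114) = -10.734,   |z_2| = 10.734.
Moduli of all roots: 1.6344, 10.7340.
All moduli strictly greater than 1? Yes.
Verdict: Invertible.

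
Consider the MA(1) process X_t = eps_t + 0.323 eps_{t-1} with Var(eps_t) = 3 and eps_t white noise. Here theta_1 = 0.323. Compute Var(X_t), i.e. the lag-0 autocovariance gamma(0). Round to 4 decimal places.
\gamma(0) = 3.3130

For an MA(q) process X_t = eps_t + sum_i theta_i eps_{t-i} with
Var(eps_t) = sigma^2, the variance is
  gamma(0) = sigma^2 * (1 + sum_i theta_i^2).
  sum_i theta_i^2 = (0.323)^2 = 0.104329.
  gamma(0) = 3 * (1 + 0.104329) = 3 * 1.104329 = 3.312987, which rounds to 3.3130.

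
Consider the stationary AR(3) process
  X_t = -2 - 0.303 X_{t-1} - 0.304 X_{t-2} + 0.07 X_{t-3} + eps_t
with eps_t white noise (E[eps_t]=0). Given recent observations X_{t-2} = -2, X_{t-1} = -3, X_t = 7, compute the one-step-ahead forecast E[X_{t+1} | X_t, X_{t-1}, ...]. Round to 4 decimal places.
E[X_{t+1} \mid \mathcal F_t] = -3.3490

For an AR(p) model X_t = c + sum_i phi_i X_{t-i} + eps_t, the
one-step-ahead conditional mean is
  E[X_{t+1} | X_t, ...] = c + sum_i phi_i X_{t+1-i}.
Substitute known values:
  E[X_{t+1} | ...] = -2 + (-0.303) * (7) + (-0.304) * (-3) + (0.07) * (-2)
                   = -3.3490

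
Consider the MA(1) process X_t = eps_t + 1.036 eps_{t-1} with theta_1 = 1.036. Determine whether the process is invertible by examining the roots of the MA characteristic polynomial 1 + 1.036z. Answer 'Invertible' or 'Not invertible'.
\text{Not invertible}

The MA(q) characteristic polynomial is P(z) = 1 + 1.036z.
Invertibility requires all roots to lie outside the unit circle, i.e. |z| > 1 for every root.
This is linear in z: 1 + (1.036) z = 0  =>  z = -1/(1.036) = -0.965251,  |z| = 0.965251.
Moduli of all roots: 0.9653.
All moduli strictly greater than 1? No.
Verdict: Not invertible.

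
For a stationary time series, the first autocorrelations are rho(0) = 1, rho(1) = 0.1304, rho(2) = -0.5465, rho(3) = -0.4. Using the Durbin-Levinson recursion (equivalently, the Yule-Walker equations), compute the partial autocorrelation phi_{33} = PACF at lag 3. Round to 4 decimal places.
\phi_{33} = -0.3229

The PACF at lag k is phi_{kk}, the last component of the solution
to the Yule-Walker system G_k phi = r_k where
  (G_k)_{ij} = rho(|i - j|), (r_k)_i = rho(i), i,j = 1..k.
Equivalently, Durbin-Levinson gives phi_{kk} iteratively:
  phi_{11} = rho(1)
  phi_{kk} = [rho(k) - sum_{j=1..k-1} phi_{k-1,j} rho(k-j)]
            / [1 - sum_{j=1..k-1} phi_{k-1,j} rho(j)],
  phi_{k,j} = phi_{k-1,j} - phi_{kk} phi_{k-1,k-j},  j = 1..k-1.
Step k = 1:
  phi_11 = rho(1) = 0.1304.
Step k = 2:
  phi_22 = [rho(2) - phi_11 rho(1)] / [1 - phi_11 rho(1)] = [-0.5465 - (0.1304)(0.1304)] / [1 - (0.1304)(0.1304)]
         = -0.56350416 / 0.98299584 = -0.573252.
  Update: phi_21 = phi_11 - phi_22 phi_11 = 0.1304 - (-0.573252)(0.1304) = 0.205152.
Step k = 3:
  phi_33 = [rho(3) - phi_21 rho(2) - phi_22 rho(1)] / [1 - phi_21 rho(1) - phi_22 rho(2)]
    numerator   = -0.4 - (0.205152)(-0.5465) - (-0.573252)(0.1304) = -0.21313237
    denominator = 1 - (0.205152)(0.1304) - (-0.573252)(-0.5465) = 0.65996605
  phi_33 = -0.21313237 / 0.65996605 = -0.3229.
Therefore phi_{33} = -0.3229.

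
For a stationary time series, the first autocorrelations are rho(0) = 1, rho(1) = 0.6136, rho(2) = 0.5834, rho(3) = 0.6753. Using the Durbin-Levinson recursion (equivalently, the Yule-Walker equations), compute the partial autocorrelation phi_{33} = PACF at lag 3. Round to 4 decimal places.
\phi_{33} = 0.4190

The PACF at lag k is phi_{kk}, the last component of the solution
to the Yule-Walker system G_k phi = r_k where
  (G_k)_{ij} = rho(|i - j|), (r_k)_i = rho(i), i,j = 1..k.
Equivalently, Durbin-Levinson gives phi_{kk} iteratively:
  phi_{11} = rho(1)
  phi_{kk} = [rho(k) - sum_{j=1..k-1} phi_{k-1,j} rho(k-j)]
            / [1 - sum_{j=1..k-1} phi_{k-1,j} rho(j)],
  phi_{k,j} = phi_{k-1,j} - phi_{kk} phi_{k-1,k-j},  j = 1..k-1.
Step k = 1:
  phi_11 = rho(1) = 0.6136.
Step k = 2:
  phi_22 = [rho(2) - phi_11 rho(1)] / [1 - phi_11 rho(1)] = [0.5834 - (0.6136)(0.6136)] / [1 - (0.6136)(0.6136)]
         = 0.20689504 / 0.62349504 = 0.331831.
  Update: phi_21 = phi_11 - phi_22 phi_11 = 0.6136 - (0.331831)(0.6136) = 0.409988.
Step k = 3:
  phi_33 = [rho(3) - phi_21 rho(2) - phi_22 rho(1)] / [1 - phi_21 rho(1) - phi_22 rho(2)]
    numerator   = 0.6753 - (0.409988)(0.5834) - (0.331831)(0.6136) = 0.23250118
    denominator = 1 - (0.409988)(0.6136) - (0.331831)(0.5834) = 0.55484083
  phi_33 = 0.23250118 / 0.55484083 = 0.419.
Therefore phi_{33} = 0.4190.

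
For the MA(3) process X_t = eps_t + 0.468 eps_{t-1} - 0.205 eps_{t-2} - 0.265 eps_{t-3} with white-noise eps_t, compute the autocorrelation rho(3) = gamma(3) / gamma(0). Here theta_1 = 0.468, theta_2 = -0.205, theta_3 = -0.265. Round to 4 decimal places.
\rho(3) = -0.1991

For an MA(q) process with theta_0 = 1, the autocovariance is
  gamma(k) = sigma^2 * sum_{i=0..q-k} theta_i * theta_{i+k},
and rho(k) = gamma(k) / gamma(0). Sigma^2 cancels.
  numerator   = (1)*(-0.265) = -0.265.
  denominator = (1)^2 + (0.468)^2 + (-0.205)^2 + (-0.265)^2 = 1.331274.
  rho(3) = -0.265 / 1.331274 = -0.1991.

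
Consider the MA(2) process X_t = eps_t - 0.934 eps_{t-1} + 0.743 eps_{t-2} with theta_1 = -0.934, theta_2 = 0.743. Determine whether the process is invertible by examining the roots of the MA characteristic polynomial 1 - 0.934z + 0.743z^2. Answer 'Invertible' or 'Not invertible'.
\text{Invertible}

The MA(q) characteristic polynomial is P(z) = 1 - 0.934z + 0.743z^2.
Invertibility requires all roots to lie outside the unit circle, i.e. |z| > 1 for every root.
Set 1 + (-0.934) z + (0.743) z^2 = 0, i.e. a z^2 + b z + c = 0 with a = 0.743, b = -0.934, c = 1.
Discriminant D = b^2 - 4ac = (-0.934)^2 - 4*(0.743)*1 = 0.872356 - (2.972) = -2.099644.
D < 0, so the roots are the complex-conjugate pair z = (-b +/- i sqrt(-D)) / (2a) = 0.6285 +/- 0.9751i.
For a conjugate pair |z|^2 = z * conj(z) = (product of roots) = c/a = 1/(0.743) = 1.345895, so |z| = sqrt(1.345895) = 1.1601 for both roots.
Moduli of all roots: 1.1601, 1.1601.
All moduli strictly greater than 1? Yes.
Verdict: Invertible.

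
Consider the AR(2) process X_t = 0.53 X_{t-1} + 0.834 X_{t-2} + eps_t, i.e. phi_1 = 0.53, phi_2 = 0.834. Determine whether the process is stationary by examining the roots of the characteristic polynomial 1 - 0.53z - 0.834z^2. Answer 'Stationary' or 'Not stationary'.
\text{Not stationary}

The AR(p) characteristic polynomial is P(z) = 1 - 0.53z - 0.834z^2.
Stationarity requires all roots to lie outside the unit circle, i.e. |z| > 1 for every root.
Set 1 + (-0.53) z + (-0.834) z^2 = 0, i.e. a z^2 + b z + c = 0 with a = -0.834, b = -0.53, c = 1.
Discriminant D = b^2 - 4ac = (-0.53)^2 - 4*(-0.834)*1 = 0.2809 - (-3.336) = 3.6169.
D >= 0, so the roots are real: z = (-b +/- sqrt(D)) / (2a) = (0.53 +/- 1.901815) / (-1.668).
  z_1 = (0.53 + 1.901815) / (-1.668) = -1.4579,   |z_1| = 1.4579.
  z_2 = (0.53 - 1.901815) / (-1.668) = 0.8224,   |z_2| = 0.8224.
Moduli of all roots: 1.4579, 0.8224.
All moduli strictly greater than 1? No.
Verdict: Not stationary.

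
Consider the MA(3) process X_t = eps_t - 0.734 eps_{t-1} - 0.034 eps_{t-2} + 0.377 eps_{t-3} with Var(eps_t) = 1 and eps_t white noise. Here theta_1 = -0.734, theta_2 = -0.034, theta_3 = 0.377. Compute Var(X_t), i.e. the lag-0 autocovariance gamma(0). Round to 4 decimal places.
\gamma(0) = 1.6820

For an MA(q) process X_t = eps_t + sum_i theta_i eps_{t-i} with
Var(eps_t) = sigma^2, the variance is
  gamma(0) = sigma^2 * (1 + sum_i theta_i^2).
  sum_i theta_i^2 = (-0.734)^2 + (-0.034)^2 + (0.377)^2 = 0.538756 + 0.001156 + 0.142129 = 0.682041.
  gamma(0) = 1 * (1 + 0.682041) = 1 * 1.682041 = 1.682041, which rounds to 1.6820.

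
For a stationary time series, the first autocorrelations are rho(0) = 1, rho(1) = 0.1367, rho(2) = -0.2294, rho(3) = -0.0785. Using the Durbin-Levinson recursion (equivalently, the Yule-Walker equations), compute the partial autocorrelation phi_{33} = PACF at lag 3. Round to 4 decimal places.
\phi_{33} = -0.0051

The PACF at lag k is phi_{kk}, the last component of the solution
to the Yule-Walker system G_k phi = r_k where
  (G_k)_{ij} = rho(|i - j|), (r_k)_i = rho(i), i,j = 1..k.
Equivalently, Durbin-Levinson gives phi_{kk} iteratively:
  phi_{11} = rho(1)
  phi_{kk} = [rho(k) - sum_{j=1..k-1} phi_{k-1,j} rho(k-j)]
            / [1 - sum_{j=1..k-1} phi_{k-1,j} rho(j)],
  phi_{k,j} = phi_{k-1,j} - phi_{kk} phi_{k-1,k-j},  j = 1..k-1.
Step k = 1:
  phi_11 = rho(1) = 0.1367.
Step k = 2:
  phi_22 = [rho(2) - phi_11 rho(1)] / [1 - phi_11 rho(1)] = [-0.2294 - (0.1367)(0.1367)] / [1 - (0.1367)(0.1367)]
         = -0.24808689 / 0.98131311 = -0.252811.
  Update: phi_21 = phi_11 - phi_22 phi_11 = 0.1367 - (-0.252811)(0.1367) = 0.171259.
Step k = 3:
  phi_33 = [rho(3) - phi_21 rho(2) - phi_22 rho(1)] / [1 - phi_21 rho(1) - phi_22 rho(2)]
    numerator   = -0.0785 - (0.171259)(-0.2294) - (-0.252811)(0.1367) = -0.00465384
    denominator = 1 - (0.171259)(0.1367) - (-0.252811)(-0.2294) = 0.91859398
  phi_33 = -0.00465384 / 0.91859398 = -0.0051.
Therefore phi_{33} = -0.0051.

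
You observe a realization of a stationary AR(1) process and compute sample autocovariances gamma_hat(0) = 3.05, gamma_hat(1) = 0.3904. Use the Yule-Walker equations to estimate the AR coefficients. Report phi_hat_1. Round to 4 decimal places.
\hat\phi_{1} = 0.1280

The Yule-Walker equations for an AR(p) process read, in matrix form,
  Gamma_p phi = r_p,   with   (Gamma_p)_{ij} = gamma(|i - j|),
                       (r_p)_i = gamma(i),   i,j = 1..p.
Substitute the sample gammas (Toeplitz matrix and right-hand side of size 1):
  Gamma_p = [[3.05]]
  r_p     = [0.3904]
With p = 1 this is the single equation gamma(0) phi_1 = gamma(1):
  phi_hat_1 = gamma(1) / gamma(0) = 0.3904 / 3.05 = 0.1280.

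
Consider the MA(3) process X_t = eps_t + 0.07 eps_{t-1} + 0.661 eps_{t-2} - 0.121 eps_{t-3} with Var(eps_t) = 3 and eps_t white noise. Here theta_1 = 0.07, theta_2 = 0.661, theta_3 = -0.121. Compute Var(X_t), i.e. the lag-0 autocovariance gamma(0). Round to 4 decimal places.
\gamma(0) = 4.3694

For an MA(q) process X_t = eps_t + sum_i theta_i eps_{t-i} with
Var(eps_t) = sigma^2, the variance is
  gamma(0) = sigma^2 * (1 + sum_i theta_i^2).
  sum_i theta_i^2 = (0.07)^2 + (0.661)^2 + (-0.121)^2 = 0.0049 + 0.436921 + 0.014641 = 0.456462.
  gamma(0) = 3 * (1 + 0.456462) = 3 * 1.456462 = 4.369386, which rounds to 4.3694.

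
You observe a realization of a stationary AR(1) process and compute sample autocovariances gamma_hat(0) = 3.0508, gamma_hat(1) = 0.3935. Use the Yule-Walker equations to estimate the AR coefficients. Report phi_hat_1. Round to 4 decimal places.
\hat\phi_{1} = 0.1290

The Yule-Walker equations for an AR(p) process read, in matrix form,
  Gamma_p phi = r_p,   with   (Gamma_p)_{ij} = gamma(|i - j|),
                       (r_p)_i = gamma(i),   i,j = 1..p.
Substitute the sample gammas (Toeplitz matrix and right-hand side of size 1):
  Gamma_p = [[3.0508]]
  r_p     = [0.3935]
With p = 1 this is the single equation gamma(0) phi_1 = gamma(1):
  phi_hat_1 = gamma(1) / gamma(0) = 0.3935 / 3.0508 = 0.1290.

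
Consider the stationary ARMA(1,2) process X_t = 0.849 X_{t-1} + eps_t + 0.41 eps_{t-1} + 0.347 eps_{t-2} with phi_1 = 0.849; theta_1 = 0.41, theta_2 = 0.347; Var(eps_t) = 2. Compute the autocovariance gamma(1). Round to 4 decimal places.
\gamma(1) = 18.2755

Multiply the model equation by X_{t-k} and take expectations. With theta_0 = psi_0 = 1 and psi_j the MA(infinity) weights, this gives
  gamma(k) - sum_i phi_i gamma(k-i) = c_k,
  c_k = sigma^2 * sum_{j=k..q} theta_j psi_{j-k}   (c_k = 0 for k > q),
using gamma(-m) = gamma(m).
psi-weights needed (psi_j = theta_j + sum_i phi_i psi_{j-i}):
  psi_1 = theta_1 + phi_1 = 0.41 + (0.849) = 1.259
  psi_2 = theta_2 + phi_1 psi_1 = 0.347 + (0.849)(1.259) = 1.415891
Right-hand sides:
  c_0 = sigma^2 (1 + theta_1 psi_1 + theta_2 psi_2) = 2 * (1 + (0.41)(1.259) + (0.347)(1.415891)) = 2 * 2.007504 = 4.015008
  c_1 = sigma^2 (theta_1 + theta_2 psi_1) = 2 * (0.41 + (0.347)(1.259)) = 1.693746
  c_2 = sigma^2 theta_2 = 2 * (0.347) = 0.694
Equations for k = 0 and k = 1 (AR order 1):
  gamma(0) = phi_1 gamma(1) + c_0
  gamma(1) = phi_1 gamma(0) + c_1
Substituting the second into the first: gamma(0) (1 - phi_1^2) = c_0 + phi_1 c_1, so
  gamma(0) = (c_0 + phi_1 c_1) / (1 - phi_1^2) = (4.015008 + (0.849)(1.693746)) / (1 - (0.849)^2) = 5.452999 / 0.279199 = 19.530868.
  gamma(1) = phi_1 gamma(0) + c_1 = (0.849)(19.530868) + (1.693746) = 18.275453.
Therefore gamma(1) = 18.2755 (to 4 decimal places).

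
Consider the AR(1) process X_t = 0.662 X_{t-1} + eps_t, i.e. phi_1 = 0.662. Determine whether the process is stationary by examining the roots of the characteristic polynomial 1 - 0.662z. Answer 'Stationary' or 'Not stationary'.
\text{Stationary}

The AR(p) characteristic polynomial is P(z) = 1 - 0.662z.
Stationarity requires all roots to lie outside the unit circle, i.e. |z| > 1 for every root.
This is linear in z: 1 + (-0.662) z = 0  =>  z = -1/(-0.662) = 1.510574,  |z| = 1.510574.
Moduli of all roots: 1.5106.
All moduli strictly greater than 1? Yes.
Verdict: Stationary.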